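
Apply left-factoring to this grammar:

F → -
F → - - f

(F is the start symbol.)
F → - F'
F' → ε
F' → - f

Left-factoring transforms A → αβ₁ | αβ₂ into A → αA' and A' → β₁ | β₂
(α is the longest common prefix among the alternatives). Repeat until
no nonterminal has two alternatives with a common prefix.

Round 1: F has alternatives sharing prefix '-'. Introduce F': F → - F'
  Add: F' → ε
  Add: F' → - f

No remaining common prefixes — done.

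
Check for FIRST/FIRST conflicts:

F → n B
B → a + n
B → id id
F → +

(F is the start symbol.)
Productions for F:
  F → n B: FIRST = { 'n' }
  F → +: FIRST = { '+' }
Productions for B:
  B → a + n: FIRST = { 'a' }
  B → id id: FIRST = { 'id' }

All alternatives of each non-terminal have pairwise disjoint FIRST sets.

Answer: No FIRST/FIRST conflicts.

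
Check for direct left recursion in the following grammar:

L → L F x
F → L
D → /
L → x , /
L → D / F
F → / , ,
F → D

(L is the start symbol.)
Direct left recursion occurs when N → N α for some non-terminal N (the right-hand side begins with the left-hand side itself).

L → L F x: LEFT RECURSIVE (starts with L)
F → L: starts with L
D → /: starts with '/'
L → x , /: starts with x
L → D / F: starts with D
F → / , ,: starts with '/'
F → D: starts with D

The grammar has direct left recursion on: L.

Answer: Yes, L is left-recursive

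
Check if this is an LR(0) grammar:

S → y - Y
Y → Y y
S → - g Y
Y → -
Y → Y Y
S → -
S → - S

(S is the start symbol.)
No. Shift-reduce conflict between [S → - .] and [S → . -]

A grammar is LR(0) if no state in the canonical LR(0) collection has:
  - both a shift item (dot before a terminal) and a complete item (shift-reduce conflict), or
  - two or more complete items (reduce-reduce conflict; the accept item [S' → S .] counts as a complete item here).

Augment with S' → S and build the canonical LR(0) collection (I0 = CLOSURE({[S' → . S]}), then GOTO on every symbol after a dot until no new states appear). It has 12 states:
  I0: { [S → . - S], [S → . - g Y], [S → . -], [S → . y - Y], [S' → . S] }  — shift
  I1: { [S → - . S], [S → - . g Y], [S → - .], [S → . - S], [S → . - g Y], [S → . -], [S → . y - Y] }  — shift, reduce
  I2: { [S' → S .] }  — accept
  I3: { [S → y . - Y] }  — shift
  I4: { [S → y - . Y], [Y → . -], [Y → . Y Y], [Y → . Y y] }  — shift
  I5: { [Y → - .] }  — reduce
  I6: { [S → y - Y .], [Y → . -], [Y → . Y Y], [Y → . Y y], [Y → Y . Y], [Y → Y . y] }  — shift, reduce
  I7: { [Y → . -], [Y → . Y Y], [Y → . Y y], [Y → Y . Y], [Y → Y . y], [Y → Y Y .] }  — shift, reduce
  I8: { [Y → Y y .] }  — reduce
  I9: { [S → - S .] }  — reduce
  I10: { [S → - g . Y], [Y → . -], [Y → . Y Y], [Y → . Y y] }  — shift
  I11: { [S → - g Y .], [Y → . -], [Y → . Y Y], [Y → . Y y], [Y → Y . Y], [Y → Y . y] }  — shift, reduce

Conflict in state I1:
  Shift-reduce conflict between [S → - .] and [S → . -]
So the grammar is NOT LR(0).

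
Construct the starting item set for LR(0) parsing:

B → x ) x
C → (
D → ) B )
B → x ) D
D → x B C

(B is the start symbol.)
{ [B → . x ) D], [B → . x ) x], [B' → . B] }

First, augment the grammar with B' → B
I₀ = CLOSURE({ [B' → . B] }):
  [B' → . B] has the dot before B: add [B → . x ) x], [B → . x ) D]
No further items can be added.

I₀ = { [B → . x ) D], [B → . x ) x], [B' → . B] }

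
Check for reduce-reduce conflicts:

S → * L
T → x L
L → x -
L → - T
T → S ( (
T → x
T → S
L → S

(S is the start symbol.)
A reduce-reduce conflict occurs when an LR(0) state has two complete items [A → α .] and [B → β .] — both call for a reduction, and with no lookahead the parser cannot choose between them.

Augment with S' → S and build the canonical LR(0) collection (I0 = CLOSURE({[S' → . S]}), then GOTO on every symbol after a dot until no new states appear). It has 14 states:
  I0: { [S → . * L], [S' → . S] }  — shift
  I1: { [L → . - T], [L → . S], [L → . x -], [S → * . L], [S → . * L] }  — shift
  I2: { [S' → S .] }  — accept
  I3: { [L → - . T], [S → . * L], [T → . S ( (], [T → . S], [T → . x L], [T → . x] }  — shift
  I4: { [S → * L .] }  — reduce
  I5: { [L → S .] }  — reduce
  I6: { [L → x . -] }  — shift
  I7: { [L → x - .] }  — reduce
  I8: { [T → S . ( (], [T → S .] }  — shift, reduce
  I9: { [L → - T .] }  — reduce
  I10: { [L → . - T], [L → . S], [L → . x -], [S → . * L], [T → x . L], [T → x .] }  — shift, reduce
  I11: { [T → x L .] }  — reduce
  I12: { [T → S ( . (] }  — shift
  I13: { [T → S ( ( .] }  — reduce

No state contains more than one complete item.

Answer: No reduce-reduce conflicts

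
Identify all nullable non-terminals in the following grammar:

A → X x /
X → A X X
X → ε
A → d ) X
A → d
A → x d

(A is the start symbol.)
A non-terminal is nullable if it can derive ε (the empty string): either it has an ε-production, or it has a production whose right-hand side consists entirely of nullable non-terminals.

ε-productions: X → ε
So X is immediately nullable.
No further non-terminal can be added: every production for the remaining non-terminals contains a terminal or a non-nullable non-terminal.
Nullable = { 'X' }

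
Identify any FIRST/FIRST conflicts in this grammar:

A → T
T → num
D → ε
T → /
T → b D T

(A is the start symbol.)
A FIRST/FIRST conflict occurs when two productions N → α and N → β for the same non-terminal have FIRST(α) ∩ FIRST(β) ≠ ∅ (with ε ∈ FIRST of a nullable right-hand side, so two nullable alternatives also conflict).

Productions for T:
  T → num: FIRST = { 'num' }
  T → /: FIRST = { '/' }
  T → b D T: FIRST = { 'b' }
A, D have only one production, so no FIRST/FIRST conflict is possible there.

All alternatives of each non-terminal have pairwise disjoint FIRST sets.

Answer: No FIRST/FIRST conflicts.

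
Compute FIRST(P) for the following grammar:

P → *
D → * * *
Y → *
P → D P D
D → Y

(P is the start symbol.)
{ '*' }

To compute FIRST(P), examine every production with P on the left-hand side, reading each right-hand side left to right until a non-nullable symbol is reached.

FIRST sets of the other non-terminals involved (by the same procedure, iterated to a fixed point):
  FIRST(D) = { '*' }

From P → *:
  - '*' is a terminal: add '*' and stop
From P → D P D:
  - D is a non-terminal: add FIRST(D) \ {ε} = { '*' }
    D is not nullable, so stop

Collecting: FIRST(P) = { '*' }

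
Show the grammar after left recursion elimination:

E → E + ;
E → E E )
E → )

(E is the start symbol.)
E is directly left-recursive. The standard transformation for
  A → A α₁ | ... | A α_m | β₁ | ... | β_n
is
  A  → β₁ A' | ... | β_n A'
  A' → α₁ A' | ... | α_m A' | ε

E → ) becomes E → ) E'
E → E + ; becomes E' → + ; E'
E → E E ) becomes E' → E ) E'
Add E' → ε

Resulting grammar:
E → ) E'
E' → + ; E'
E' → E ) E'
E' → ε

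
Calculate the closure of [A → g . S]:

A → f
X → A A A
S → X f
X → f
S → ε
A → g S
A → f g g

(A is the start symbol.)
To compute CLOSURE, for each item [A → α.Bβ] where B is a non-terminal, add [B → .γ] for all productions B → γ; repeat for the newly added items until nothing changes.

Start with: [A → g . S]
  [A → g . S] has the dot before S: add [S → . X f], [S → .]
  [S → . X f] has the dot before X: add [X → . A A A], [X → . f]
  [X → . A A A] has the dot before A: add [A → . f], [A → . g S], [A → . f g g]
No further items can be added.

CLOSURE = { [A → . f g g], [A → . f], [A → . g S], [A → g . S], [S → . X f], [S → .], [X → . A A A], [X → . f] }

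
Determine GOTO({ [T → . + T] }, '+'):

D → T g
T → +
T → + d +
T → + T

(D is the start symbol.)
{ [T → + . T], [T → . + T], [T → . + d +], [T → . +] }

GOTO(I, '+') = CLOSURE({ [A → αX.β] : [A → α.Xβ] ∈ I, X = '+' })

Items with dot before '+', with the dot advanced:
  [T → . + T] → [T → + . T]
Closure of the advanced items:
  [T → + . T] has the dot before T: add [T → . +], [T → . + d +], [T → . + T]

GOTO = { [T → + . T], [T → . + T], [T → . + d +], [T → . +] }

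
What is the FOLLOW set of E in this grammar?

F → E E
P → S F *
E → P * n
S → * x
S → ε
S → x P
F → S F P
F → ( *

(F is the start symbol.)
{ $, '(', '*', 'x' }

In F → E E: E is followed by E, add FIRST(E) \ {ε} = { '(', '*', 'x' }
In F → E E: E is at the end, add FOLLOW(F)

The FOLLOW sets referred to above (computed the same way, to a fixed point):
  FOLLOW(F) = { $, '(', '*', 'x' }

Taking the union: FOLLOW(E) = { $, '(', '*', 'x' }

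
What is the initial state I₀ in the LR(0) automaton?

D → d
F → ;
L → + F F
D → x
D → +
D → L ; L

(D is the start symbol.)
{ [D → . +], [D → . L ; L], [D → . d], [D → . x], [D' → . D], [L → . + F F] }

First, augment the grammar with D' → D
I₀ = CLOSURE({ [D' → . D] }):
  [D' → . D] has the dot before D: add [D → . d], [D → . x], [D → . +], [D → . L ; L]
  [D → . L ; L] has the dot before L: add [L → . + F F]
No further items can be added.

I₀ = { [D → . +], [D → . L ; L], [D → . d], [D → . x], [D' → . D], [L → . + F F] }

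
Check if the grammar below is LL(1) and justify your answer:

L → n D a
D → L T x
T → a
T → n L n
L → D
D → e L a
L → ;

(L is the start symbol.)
Relevant sets:
  FIRST(D) = { ';', 'e', 'n' }
  FIRST(L) = { ';', 'e', 'n' }

For L:
  PREDICT(L → n D a) = { 'n' }
  PREDICT(L → D) = { ';', 'e', 'n' }
  PREDICT(L → ';') = { ';' }
For D:
  PREDICT(D → L T x) = { ';', 'e', 'n' }
  PREDICT(D → e L a) = { 'e' }
For T:
  PREDICT(T → a) = { 'a' }
  PREDICT(T → n L n) = { 'n' }

Conflict found: Predict set conflict for L: { 'n' }
The grammar is NOT LL(1).

Answer: No. Predict set conflict for L: { 'n' }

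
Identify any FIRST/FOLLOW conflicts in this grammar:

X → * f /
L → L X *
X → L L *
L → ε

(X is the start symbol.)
A FIRST/FOLLOW conflict occurs when a non-terminal N has a nullable alternative N → β (β ⇒* ε) and another alternative N → α with FIRST(α) ∩ FOLLOW(N) ≠ ∅: on such a lookahead the parser cannot decide between expanding α and letting N vanish via β.

Nullable non-terminals: L.
FIRST sets used below: FIRST(L) = { '*', ε }, FIRST(X) = { '*' }

L: nullable alternative(s) L → ε; FOLLOW(L) = { '*' }
  L → L X *: FIRST \ {ε} = { '*' } — overlaps FOLLOW(L) on { '*' }: CONFLICT
  L → ε: FIRST \ {ε} = { } — this is the only nullable alternative, skip

X has no nullable alternative, so no FIRST/FOLLOW check is needed there.

So the grammar has 1 FIRST/FOLLOW conflict (marked CONFLICT above).

Answer: Yes. L → L X '*' with FOLLOW(L) on { '*' }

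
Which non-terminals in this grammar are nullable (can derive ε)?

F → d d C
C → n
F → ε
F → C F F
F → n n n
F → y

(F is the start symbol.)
{ 'F' }

ε-productions: F → ε
So F is immediately nullable.
No further non-terminal can be added: every production for the remaining non-terminals contains a terminal or a non-nullable non-terminal.
Nullable = { 'F' }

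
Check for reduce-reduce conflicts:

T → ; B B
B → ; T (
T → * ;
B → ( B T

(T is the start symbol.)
No reduce-reduce conflicts

Augment with T' → T and build the canonical LR(0) collection (I0 = CLOSURE({[T' → . T]}), then GOTO on every symbol after a dot until no new states appear). It has 13 states:
  I0: { [T → . * ;], [T → . ; B B], [T' → . T] }  — shift
  I1: { [T → * . ;] }  — shift
  I2: { [B → . ( B T], [B → . ; T (], [T → ; . B B] }  — shift
  I3: { [T' → T .] }  — accept
  I4: { [B → ( . B T], [B → . ( B T], [B → . ; T (] }  — shift
  I5: { [B → ; . T (], [T → . * ;], [T → . ; B B] }  — shift
  I6: { [B → . ( B T], [B → . ; T (], [T → ; B . B] }  — shift
  I7: { [T → ; B B .] }  — reduce
  I8: { [B → ; T . (] }  — shift
  I9: { [B → ; T ( .] }  — reduce
  I10: { [B → ( B . T], [T → . * ;], [T → . ; B B] }  — shift
  I11: { [B → ( B T .] }  — reduce
  I12: { [T → * ; .] }  — reduce

No state contains more than one complete item.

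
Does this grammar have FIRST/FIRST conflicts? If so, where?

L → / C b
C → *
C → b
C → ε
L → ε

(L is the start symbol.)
Productions for L:
  L → / C b: FIRST = { '/' }
  L → ε: FIRST = { ε }
Productions for C:
  C → *: FIRST = { '*' }
  C → b: FIRST = { 'b' }
  C → ε: FIRST = { ε }

All alternatives of each non-terminal have pairwise disjoint FIRST sets.

Answer: No FIRST/FIRST conflicts.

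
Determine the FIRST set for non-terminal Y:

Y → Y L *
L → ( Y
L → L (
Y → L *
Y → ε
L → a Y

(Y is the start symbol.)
{ '(', 'a', ε }

FIRST sets of the other non-terminals involved (by the same procedure, iterated to a fixed point):
  FIRST(L) = { '(', 'a' }

From Y → Y L *:
  - Y is the symbol being defined: contributes nothing new
    Y is nullable, so continue to the next symbol
  - L is a non-terminal: add FIRST(L) \ {ε} = { '(', 'a' }
    L is not nullable, so stop
From Y → L *:
  - L is a non-terminal: add FIRST(L) \ {ε} = { '(', 'a' }
    L is not nullable, so stop
From Y → ε:
  - ε-production, so ε ∈ FIRST(Y)

Collecting: FIRST(Y) = { '(', 'a', ε }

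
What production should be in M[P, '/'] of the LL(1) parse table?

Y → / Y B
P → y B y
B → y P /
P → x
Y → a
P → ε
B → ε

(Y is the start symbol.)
P → ε

To find M[P, '/'], we find productions for P where '/' is in the predict set (PREDICT(N → α) = (FIRST(α) \ {ε}) ∪ (FOLLOW(N) if α ⇒* ε)).

Relevant sets:
  FOLLOW(P) = { '/' }

P → y B y: PREDICT = { 'y' }
P → x: PREDICT = { 'x' }
P → ε: PREDICT = { '/' }
  '/' is in predict set, so this production goes in M[P, '/']

M[P, '/'] = P → ε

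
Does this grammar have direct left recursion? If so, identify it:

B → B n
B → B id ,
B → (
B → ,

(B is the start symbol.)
Yes, B is left-recursive

Direct left recursion occurs when N → N α for some non-terminal N (the right-hand side begins with the left-hand side itself).

B → B n: LEFT RECURSIVE (starts with B)
B → B id ,: LEFT RECURSIVE (starts with B)
B → (: starts with '('
B → ,: starts with ','

The grammar has direct left recursion on: B.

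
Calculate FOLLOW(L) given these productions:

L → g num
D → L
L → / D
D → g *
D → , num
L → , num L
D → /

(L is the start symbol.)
L is the start symbol, so $ ∈ FOLLOW(L).
In D → L: L is at the end, add FOLLOW(D)
In L → , num L: L is at the end; this adds FOLLOW(L) to itself — nothing new

The FOLLOW sets referred to above (computed the same way, to a fixed point):
  FOLLOW(D) = { $ }

Taking the union: FOLLOW(L) = { $ }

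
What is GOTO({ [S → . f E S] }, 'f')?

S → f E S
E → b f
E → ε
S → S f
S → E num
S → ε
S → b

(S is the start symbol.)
{ [E → . b f], [E → .], [S → f . E S] }

GOTO(I, 'f') = CLOSURE({ [A → αX.β] : [A → α.Xβ] ∈ I, X = 'f' })

Items with dot before 'f', with the dot advanced:
  [S → . f E S] → [S → f . E S]
Closure of the advanced items:
  [S → f . E S] has the dot before E: add [E → . b f], [E → .]

GOTO = { [E → . b f], [E → .], [S → f . E S] }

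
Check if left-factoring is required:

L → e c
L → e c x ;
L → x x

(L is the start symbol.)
Left-factoring is needed when two productions for the same non-terminal
share a common prefix on the right-hand side.

Productions for L:
  L → e c
  L → e c x ;
  L → x x

Found common prefix 'e c' in productions for L

Answer: Yes, L has productions with common prefix 'e c'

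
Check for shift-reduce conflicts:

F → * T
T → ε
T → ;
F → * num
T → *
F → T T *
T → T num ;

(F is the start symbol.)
A shift-reduce conflict occurs when an LR(0) state has both:
  - a complete (reduce) item [A → α .] (dot at the end), and
  - a shift item [B → β . c γ] (dot before a terminal).

Augment with F' → F and build the canonical LR(0) collection (I0 = CLOSURE({[F' → . F]}), then GOTO on every symbol after a dot until no new states appear). It has 12 states:
  I0: { [F → . * T], [F → . * num], [F → . T T *], [F' → . F], [T → . *], [T → . ;], [T → . T num ;], [T → .] }  — shift, reduce
  I1: { [F → * . T], [F → * . num], [T → * .], [T → . *], [T → . ;], [T → . T num ;], [T → .] }  — shift, 2 reduces
  I2: { [T → ; .] }  — reduce
  I3: { [F' → F .] }  — accept
  I4: { [F → T . T *], [T → . *], [T → . ;], [T → . T num ;], [T → .], [T → T . num ;] }  — shift, reduce
  I5: { [T → * .] }  — reduce
  I6: { [F → T T . *], [T → T . num ;] }  — shift
  I7: { [T → T num . ;] }  — shift
  I8: { [T → T num ; .] }  — reduce
  I9: { [F → T T * .] }  — reduce
  I10: { [F → * T .], [T → T . num ;] }  — shift, reduce
  I11: { [F → * num .] }  — reduce

I0 contains reduce item [T → .] and shift items [F → . * T], [F → . * num], [T → . *], [T → . ;] — shift-reduce conflict.
I1 contains reduce items [T → .], [T → * .] and shift items [F → * . num], [T → . *], [T → . ;] — shift-reduce conflict.
I4 contains reduce item [T → .] and shift items [T → . *], [T → . ;], [T → T . num ;] — shift-reduce conflict.
I10 contains reduce item [F → * T .] and shift item [T → T . num ;] — shift-reduce conflict.

Answer: Yes — I0: [T → .] vs [F → . * T]; I1: [T → .] vs [F → * . num]; I4: [T → .] vs [T → . *]; I10: [F → * T .] vs [T → T . num ;]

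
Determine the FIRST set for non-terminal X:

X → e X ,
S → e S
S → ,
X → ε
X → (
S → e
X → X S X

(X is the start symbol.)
{ '(', ',', 'e', ε }

FIRST sets of the other non-terminals involved (by the same procedure, iterated to a fixed point):
  FIRST(S) = { ',', 'e' }

From X → e X ,:
  - e is a terminal: add 'e' and stop
From X → ε:
  - ε-production, so ε ∈ FIRST(X)
From X → (:
  - '(' is a terminal: add '(' and stop
From X → X S X:
  - X is the symbol being defined: contributes nothing new
    X is nullable, so continue to the next symbol
  - S is a non-terminal: add FIRST(S) \ {ε} = { ',', 'e' }
    S is not nullable, so stop

Collecting: FIRST(X) = { '(', ',', 'e', ε }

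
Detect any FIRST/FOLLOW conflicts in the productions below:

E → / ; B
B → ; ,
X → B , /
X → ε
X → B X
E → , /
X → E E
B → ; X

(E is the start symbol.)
Yes. X → B ',' '/' with FOLLOW(X) on { ';' }; X → B X with FOLLOW(X) on { ';' }; X → E E with FOLLOW(X) on { ',', '/' }

A FIRST/FOLLOW conflict occurs when a non-terminal N has a nullable alternative N → β (β ⇒* ε) and another alternative N → α with FIRST(α) ∩ FOLLOW(N) ≠ ∅: on such a lookahead the parser cannot decide between expanding α and letting N vanish via β.

Nullable non-terminals: X.
FIRST sets used below: FIRST(B) = { ';' }, FIRST(E) = { ',', '/' }

X: nullable alternative(s) X → ε; FOLLOW(X) = { $, ',', '/', ';' }
  X → B , /: FIRST \ {ε} = { ';' } — overlaps FOLLOW(X) on { ';' }: CONFLICT
  X → ε: FIRST \ {ε} = { } — this is the only nullable alternative, skip
  X → B X: FIRST \ {ε} = { ';' } — overlaps FOLLOW(X) on { ';' }: CONFLICT
  X → E E: FIRST \ {ε} = { ',', '/' } — overlaps FOLLOW(X) on { ',', '/' }: CONFLICT

B, E have no nullable alternative, so no FIRST/FOLLOW check is needed there.

So the grammar has 3 FIRST/FOLLOW conflicts (marked CONFLICT above).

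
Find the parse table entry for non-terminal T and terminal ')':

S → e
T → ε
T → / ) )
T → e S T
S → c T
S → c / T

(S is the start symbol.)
Empty (error entry)

To find M[T, ')'], we find productions for T where ')' is in the predict set (PREDICT(N → α) = (FIRST(α) \ {ε}) ∪ (FOLLOW(N) if α ⇒* ε)).

Relevant sets:
  FOLLOW(T) = { $, '/', 'e' }

T → ε: PREDICT = { $, '/', 'e' }
T → / ) ): PREDICT = { '/' }
T → e S T: PREDICT = { 'e' }

M[T, ')'] is empty (no production applies)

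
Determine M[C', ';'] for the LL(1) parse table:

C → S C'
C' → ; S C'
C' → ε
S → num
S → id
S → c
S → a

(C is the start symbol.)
To find M[C', ';'], we find productions for C' where ';' is in the predict set (PREDICT(N → α) = (FIRST(α) \ {ε}) ∪ (FOLLOW(N) if α ⇒* ε)).

Relevant sets:
  FOLLOW(C') = { $ }

C' → ; S C': PREDICT = { ';' }
  ';' is in predict set, so this production goes in M[C', ';']
C' → ε: PREDICT = { $ }

M[C', ';'] = C' → ; S C'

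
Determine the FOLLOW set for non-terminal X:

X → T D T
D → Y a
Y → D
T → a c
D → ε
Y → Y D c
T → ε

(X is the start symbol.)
X is the start symbol, so $ ∈ FOLLOW(X).
X does not occur on any right-hand side.

Taking the union: FOLLOW(X) = { $ }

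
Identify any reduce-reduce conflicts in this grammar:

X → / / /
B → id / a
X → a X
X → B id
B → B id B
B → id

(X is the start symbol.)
Augment with X' → X and build the canonical LR(0) collection (I0 = CLOSURE({[X' → . X]}), then GOTO on every symbol after a dot until no new states appear). It has 14 states:
  I0: { [B → . B id B], [B → . id / a], [B → . id], [X → . / / /], [X → . B id], [X → . a X], [X' → . X] }  — shift
  I1: { [X → / . / /] }  — shift
  I2: { [B → B . id B], [X → B . id] }  — shift
  I3: { [X' → X .] }  — accept
  I4: { [B → . B id B], [B → . id / a], [B → . id], [X → . / / /], [X → . B id], [X → . a X], [X → a . X] }  — shift
  I5: { [B → id . / a], [B → id .] }  — shift, reduce
  I6: { [B → id / . a] }  — shift
  I7: { [B → id / a .] }  — reduce
  I8: { [X → a X .] }  — reduce
  I9: { [B → . B id B], [B → . id / a], [B → . id], [B → B id . B], [X → B id .] }  — shift, reduce
  I10: { [B → B . id B], [B → B id B .] }  — shift, reduce
  I11: { [B → . B id B], [B → . id / a], [B → . id], [B → B id . B] }  — shift
  I12: { [X → / / . /] }  — shift
  I13: { [X → / / / .] }  — reduce

No state contains more than one complete item.

Answer: No reduce-reduce conflicts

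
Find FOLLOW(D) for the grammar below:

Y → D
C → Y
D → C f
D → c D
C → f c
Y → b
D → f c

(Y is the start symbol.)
{ $, 'f' }

In Y → D: D is at the end, add FOLLOW(Y)
In D → c D: D is at the end; this adds FOLLOW(D) to itself — nothing new

The FOLLOW sets referred to above (computed the same way, to a fixed point):
  FOLLOW(Y) = { $, 'f' }

Taking the union: FOLLOW(D) = { $, 'f' }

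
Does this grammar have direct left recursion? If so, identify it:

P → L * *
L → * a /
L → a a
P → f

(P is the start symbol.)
No direct left recursion

P → L * *: starts with L
L → * a /: starts with '*'
L → a a: starts with a
P → f: starts with f

No direct left recursion found.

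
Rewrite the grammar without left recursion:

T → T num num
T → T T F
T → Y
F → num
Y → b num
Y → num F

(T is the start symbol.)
T → Y T'
T' → num num T'
T' → T F T'
T' → ε
F → num
Y → b num
Y → num F

T is directly left-recursive. The standard transformation for
  A → A α₁ | ... | A α_m | β₁ | ... | β_n
is
  A  → β₁ A' | ... | β_n A'
  A' → α₁ A' | ... | α_m A' | ε

T → Y becomes T → Y T'
T → T num num becomes T' → num num T'
T → T T F becomes T' → T F T'
Add T' → ε

Productions for other non-terminals are unchanged:
  F → num
  Y → b num
  Y → num F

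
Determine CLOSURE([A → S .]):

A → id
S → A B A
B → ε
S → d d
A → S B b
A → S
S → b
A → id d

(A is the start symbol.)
{ [A → S .] }

To compute CLOSURE, for each item [A → α.Bβ] where B is a non-terminal, add [B → .γ] for all productions B → γ; repeat for the newly added items until nothing changes.

Start with: [A → S .]
The dot is at the end, so nothing is added.

CLOSURE = { [A → S .] }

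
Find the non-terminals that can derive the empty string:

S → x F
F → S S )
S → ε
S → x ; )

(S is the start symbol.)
{ 'S' }

A non-terminal is nullable if it can derive ε (the empty string): either it has an ε-production, or it has a production whose right-hand side consists entirely of nullable non-terminals.

ε-productions: S → ε
So S is immediately nullable.
No further non-terminal can be added: every production for the remaining non-terminals contains a terminal or a non-nullable non-terminal.
Nullable = { 'S' }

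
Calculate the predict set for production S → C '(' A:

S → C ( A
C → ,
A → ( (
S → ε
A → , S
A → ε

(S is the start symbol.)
{ ',' }

PREDICT(S → C '(' A) = (FIRST(RHS) \ {ε}) ∪ (FOLLOW(S) if ε ∈ FIRST(RHS), i.e. RHS ⇒* ε)
FIRST(C) = { ',' }
FIRST(C '(' A) = { ',' }
ε ∉ FIRST(C '(' A), so FOLLOW(S) is not added.
PREDICT(S → C '(' A) = { ',' }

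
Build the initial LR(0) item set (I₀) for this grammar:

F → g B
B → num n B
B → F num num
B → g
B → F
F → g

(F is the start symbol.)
First, augment the grammar with F' → F
I₀ = CLOSURE({ [F' → . F] }):
  [F' → . F] has the dot before F: add [F → . g B], [F → . g]
No further items can be added.

I₀ = { [F → . g B], [F → . g], [F' → . F] }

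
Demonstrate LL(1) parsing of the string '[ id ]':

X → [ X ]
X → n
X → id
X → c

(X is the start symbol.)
LL(1) parsing maintains a stack (initially the start symbol over $) and the input. At each step: if the stack top is a terminal, match it against the current input token; if it is a non-terminal N, replace it with the RHS of M[N, lookahead] (the unique production whose predict set contains the lookahead).

Stack is shown with the top on the left.

Stack    Input     Action
-------------------------
X $      [ id ] $  output X → [ X ]
[ X ] $  [ id ] $  match '['
X ] $    id ] $    output X → id
id ] $   id ] $    match 'id'
] $      ] $       match ']'
$        $         accept

The string is accepted.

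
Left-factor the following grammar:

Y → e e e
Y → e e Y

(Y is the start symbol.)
Y → e e Y'
Y' → e
Y' → Y

Left-factoring transforms A → αβ₁ | αβ₂ into A → αA' and A' → β₁ | β₂
(α is the longest common prefix among the alternatives). Repeat until
no nonterminal has two alternatives with a common prefix.

Round 1: Y has alternatives sharing prefix 'e e'. Introduce Y': Y → e e Y'
  Add: Y' → e
  Add: Y' → Y

No remaining common prefixes — done.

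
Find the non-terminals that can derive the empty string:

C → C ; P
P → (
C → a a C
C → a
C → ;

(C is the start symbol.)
None

A non-terminal is nullable if it can derive ε (the empty string): either it has an ε-production, or it has a production whose right-hand side consists entirely of nullable non-terminals.

There are no ε-productions, so no non-terminal can derive ε.
No non-terminals are nullable.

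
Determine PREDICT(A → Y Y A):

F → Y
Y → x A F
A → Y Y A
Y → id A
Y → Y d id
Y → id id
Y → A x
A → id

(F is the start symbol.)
PREDICT(A → Y Y A) = (FIRST(RHS) \ {ε}) ∪ (FOLLOW(A) if ε ∈ FIRST(RHS), i.e. RHS ⇒* ε)
FIRST(Y) = { 'id', 'x' }
FIRST(Y Y A) = { 'id', 'x' }
ε ∉ FIRST(Y Y A), so FOLLOW(A) is not added.
PREDICT(A → Y Y A) = { 'id', 'x' }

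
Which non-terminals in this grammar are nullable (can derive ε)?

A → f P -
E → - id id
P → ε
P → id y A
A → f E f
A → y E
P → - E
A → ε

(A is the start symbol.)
{ 'A', 'P' }

A non-terminal is nullable if it can derive ε (the empty string): either it has an ε-production, or it has a production whose right-hand side consists entirely of nullable non-terminals.

ε-productions: P → ε, A → ε
So P, A are immediately nullable.
No further non-terminal can be added: every production for the remaining non-terminals contains a terminal or a non-nullable non-terminal.
Nullable = { 'A', 'P' }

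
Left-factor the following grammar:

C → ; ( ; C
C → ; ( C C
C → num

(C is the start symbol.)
Left-factoring transforms A → αβ₁ | αβ₂ into A → αA' and A' → β₁ | β₂
(α is the longest common prefix among the alternatives). Repeat until
no nonterminal has two alternatives with a common prefix.

Round 1: C has alternatives sharing prefix '; ('. Introduce C': C → ; ( C'
  Add: C' → ; C
  Add: C' → C C

No remaining common prefixes — done.

Resulting grammar:
C → ; ( C'
C' → ; C
C' → C C
C → num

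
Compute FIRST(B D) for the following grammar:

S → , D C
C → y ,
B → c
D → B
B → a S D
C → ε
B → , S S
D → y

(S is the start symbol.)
FIRST sets of the non-terminals involved (from the grammar, by fixed-point iteration):
  FIRST(B) = { ',', 'a', 'c' }

To compute FIRST(B D), process the symbols left to right:
Symbol B is a non-terminal. Add FIRST(B) \ {ε} = { ',', 'a', 'c' }
B is not nullable (ε ∉ FIRST(B)), so stop here.
FIRST(B D) = { ',', 'a', 'c' }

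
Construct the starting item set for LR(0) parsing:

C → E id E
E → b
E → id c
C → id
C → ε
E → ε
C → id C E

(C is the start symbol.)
First, augment the grammar with C' → C
I₀ = CLOSURE({ [C' → . C] }):
  [C' → . C] has the dot before C: add [C → . E id E], [C → . id], [C → .], [C → . id C E]
  [C → . E id E] has the dot before E: add [E → . b], [E → . id c], [E → .]
No further items can be added.

I₀ = { [C → . E id E], [C → . id C E], [C → . id], [C → .], [C' → . C], [E → . b], [E → . id c], [E → .] }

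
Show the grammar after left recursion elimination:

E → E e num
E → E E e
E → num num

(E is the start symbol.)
E is directly left-recursive. The standard transformation for
  A → A α₁ | ... | A α_m | β₁ | ... | β_n
is
  A  → β₁ A' | ... | β_n A'
  A' → α₁ A' | ... | α_m A' | ε

E → num num becomes E → num num E'
E → E e num becomes E' → e num E'
E → E E e becomes E' → E e E'
Add E' → ε

Resulting grammar:
E → num num E'
E' → e num E'
E' → E e E'
E' → ε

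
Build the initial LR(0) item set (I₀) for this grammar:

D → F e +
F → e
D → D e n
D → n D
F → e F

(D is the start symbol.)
{ [D → . D e n], [D → . F e +], [D → . n D], [D' → . D], [F → . e F], [F → . e] }

First, augment the grammar with D' → D
I₀ = CLOSURE({ [D' → . D] }):
  [D' → . D] has the dot before D: add [D → . F e +], [D → . D e n], [D → . n D]
  [D → . F e +] has the dot before F: add [F → . e], [F → . e F]
No further items can be added.

I₀ = { [D → . D e n], [D → . F e +], [D → . n D], [D' → . D], [F → . e F], [F → . e] }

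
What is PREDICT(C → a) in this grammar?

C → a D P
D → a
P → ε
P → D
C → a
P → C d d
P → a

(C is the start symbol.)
PREDICT(C → a) = (FIRST(RHS) \ {ε}) ∪ (FOLLOW(C) if ε ∈ FIRST(RHS), i.e. RHS ⇒* ε)
FIRST(a) = { 'a' }
ε ∉ FIRST(a), so FOLLOW(C) is not added.
PREDICT(C → a) = { 'a' }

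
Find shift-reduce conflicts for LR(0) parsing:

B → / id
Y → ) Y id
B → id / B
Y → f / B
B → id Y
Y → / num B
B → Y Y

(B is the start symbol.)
No shift-reduce conflicts

Augment with B' → B and build the canonical LR(0) collection (I0 = CLOSURE({[B' → . B]}), then GOTO on every symbol after a dot until no new states appear). It has 19 states:
  I0: { [B → . / id], [B → . Y Y], [B → . id / B], [B → . id Y], [B' → . B], [Y → . ) Y id], [Y → . / num B], [Y → . f / B] }  — shift
  I1: { [Y → ) . Y id], [Y → . ) Y id], [Y → . / num B], [Y → . f / B] }  — shift
  I2: { [B → / . id], [Y → / . num B] }  — shift
  I3: { [B' → B .] }  — accept
  I4: { [B → Y . Y], [Y → . ) Y id], [Y → . / num B], [Y → . f / B] }  — shift
  I5: { [Y → f . / B] }  — shift
  I6: { [B → id . / B], [B → id . Y], [Y → . ) Y id], [Y → . / num B], [Y → . f / B] }  — shift
  I7: { [B → . / id], [B → . Y Y], [B → . id / B], [B → . id Y], [B → id / . B], [Y → . ) Y id], [Y → . / num B], [Y → . f / B], [Y → / . num B] }  — shift
  I8: { [B → id Y .] }  — reduce
  I9: { [B → id / B .] }  — reduce
  I10: { [B → . / id], [B → . Y Y], [B → . id / B], [B → . id Y], [Y → . ) Y id], [Y → . / num B], [Y → . f / B], [Y → / num . B] }  — shift
  I11: { [Y → / num B .] }  — reduce
  I12: { [B → . / id], [B → . Y Y], [B → . id / B], [B → . id Y], [Y → . ) Y id], [Y → . / num B], [Y → . f / B], [Y → f / . B] }  — shift
  I13: { [Y → f / B .] }  — reduce
  I14: { [Y → / . num B] }  — shift
  I15: { [B → Y Y .] }  — reduce
  I16: { [B → / id .] }  — reduce
  I17: { [Y → ) Y . id] }  — shift
  I18: { [Y → ) Y id .] }  — reduce

No state contains both a complete item and a shift item.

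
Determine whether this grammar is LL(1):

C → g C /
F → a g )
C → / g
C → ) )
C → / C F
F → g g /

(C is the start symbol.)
A grammar is LL(1) if for each non-terminal N with multiple productions, the predict sets of those productions are pairwise disjoint, where PREDICT(N → α) = (FIRST(α) \ {ε}) ∪ (FOLLOW(N) if α ⇒* ε).

For C:
  PREDICT(C → g C '/') = { 'g' }
  PREDICT(C → '/' g) = { '/' }
  PREDICT(C → ')' ')') = { ')' }
  PREDICT(C → '/' C F) = { '/' }
For F:
  PREDICT(F → a g ')') = { 'a' }
  PREDICT(F → g g '/') = { 'g' }

Conflict found: Predict set conflict for C: { '/' }
The grammar is NOT LL(1).

Answer: No. Predict set conflict for C: { '/' }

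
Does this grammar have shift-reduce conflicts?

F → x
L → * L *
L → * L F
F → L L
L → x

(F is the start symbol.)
Augment with F' → F and build the canonical LR(0) collection (I0 = CLOSURE({[F' → . F]}), then GOTO on every symbol after a dot until no new states appear). It has 10 states:
  I0: { [F → . L L], [F → . x], [F' → . F], [L → . * L *], [L → . * L F], [L → . x] }  — shift
  I1: { [L → * . L *], [L → * . L F], [L → . * L *], [L → . * L F], [L → . x] }  — shift
  I2: { [F' → F .] }  — accept
  I3: { [F → L . L], [L → . * L *], [L → . * L F], [L → . x] }  — shift
  I4: { [F → x .], [L → x .] }  — 2 reduces
  I5: { [F → L L .] }  — reduce
  I6: { [L → x .] }  — reduce
  I7: { [F → . L L], [F → . x], [L → * L . *], [L → * L . F], [L → . * L *], [L → . * L F], [L → . x] }  — shift
  I8: { [L → * . L *], [L → * . L F], [L → * L * .], [L → . * L *], [L → . * L F], [L → . x] }  — shift, reduce
  I9: { [L → * L F .] }  — reduce

I8 contains reduce item [L → * L * .] and shift items [L → . * L *], [L → . * L F], [L → . x] — shift-reduce conflict.

Answer: Yes — I8: [L → * L * .] vs [L → . * L *]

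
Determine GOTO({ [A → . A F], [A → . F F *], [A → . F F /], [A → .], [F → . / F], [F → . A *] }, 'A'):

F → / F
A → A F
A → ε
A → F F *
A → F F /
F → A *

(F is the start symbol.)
GOTO(I, 'A') = CLOSURE({ [A → αX.β] : [A → α.Xβ] ∈ I, X = 'A' })

Items with dot before 'A', with the dot advanced:
  [A → . A F] → [A → A . F]
  [F → . A *] → [F → A . *]
Closure of the advanced items:
  [A → A . F] has the dot before F: add [F → . / F], [F → . A *]
  [F → . A *] has the dot before A: add [A → . A F], [A → .], [A → . F F *], [A → . F F /]

GOTO = { [A → . A F], [A → . F F *], [A → . F F /], [A → .], [A → A . F], [F → . / F], [F → . A *], [F → A . *] }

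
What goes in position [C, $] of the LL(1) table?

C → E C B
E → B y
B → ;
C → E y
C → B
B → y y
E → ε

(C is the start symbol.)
Empty (error entry)

To find M[C, $], we find productions for C where $ is in the predict set (PREDICT(N → α) = (FIRST(α) \ {ε}) ∪ (FOLLOW(N) if α ⇒* ε)).

Relevant sets:
  FIRST(E) = { ';', 'y', ε }
  FIRST(C) = { ';', 'y' }
  FIRST(B) = { ';', 'y' }

C → E C B: PREDICT = { ';', 'y' }
C → E y: PREDICT = { ';', 'y' }
C → B: PREDICT = { ';', 'y' }

M[C, $] is empty (no production applies)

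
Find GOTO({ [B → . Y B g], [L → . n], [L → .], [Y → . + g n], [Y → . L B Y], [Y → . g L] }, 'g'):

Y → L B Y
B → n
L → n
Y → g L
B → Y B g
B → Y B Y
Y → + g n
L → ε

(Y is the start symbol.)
{ [L → . n], [L → .], [Y → g . L] }

GOTO(I, 'g') = CLOSURE({ [A → αX.β] : [A → α.Xβ] ∈ I, X = 'g' })

Items with dot before 'g', with the dot advanced:
  [Y → . g L] → [Y → g . L]
Closure of the advanced items:
  [Y → g . L] has the dot before L: add [L → . n], [L → .]

GOTO = { [L → . n], [L → .], [Y → g . L] }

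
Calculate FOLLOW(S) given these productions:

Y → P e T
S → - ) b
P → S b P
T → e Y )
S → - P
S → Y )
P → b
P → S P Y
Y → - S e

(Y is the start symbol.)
To compute FOLLOW(S), find every occurrence of S on a right-hand side N → α S β: add FIRST(β) \ {ε}, and if β is empty or nullable also add FOLLOW(N). Iterate to a fixed point.

In P → S b P: S is followed by b P, add FIRST(b P) \ {ε} = { 'b' }
In P → S P Y: S is followed by P Y, add FIRST(P Y) \ {ε} = { '-', 'b' }
In Y → - S e: S is followed by e, add FIRST(e) \ {ε} = { 'e' }

Taking the union: FOLLOW(S) = { '-', 'b', 'e' }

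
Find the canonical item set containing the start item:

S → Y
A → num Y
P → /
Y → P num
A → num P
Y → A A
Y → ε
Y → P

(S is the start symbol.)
First, augment the grammar with S' → S
I₀ = CLOSURE({ [S' → . S] }):
  [S' → . S] has the dot before S: add [S → . Y]
  [S → . Y] has the dot before Y: add [Y → . P num], [Y → . A A], [Y → .], [Y → . P]
  [Y → . P num] has the dot before P: add [P → . /]
  [Y → . A A] has the dot before A: add [A → . num Y], [A → . num P]
No further items can be added.

I₀ = { [A → . num P], [A → . num Y], [P → . /], [S → . Y], [S' → . S], [Y → . A A], [Y → . P num], [Y → . P], [Y → .] }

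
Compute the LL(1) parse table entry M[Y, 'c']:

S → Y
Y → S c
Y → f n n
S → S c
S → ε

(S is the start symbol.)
Y → S c

To find M[Y, 'c'], we find productions for Y where 'c' is in the predict set (PREDICT(N → α) = (FIRST(α) \ {ε}) ∪ (FOLLOW(N) if α ⇒* ε)).

Relevant sets:
  FIRST(S) = { 'c', 'f', ε }

Y → S c: PREDICT = { 'c', 'f' }
  'c' is in predict set, so this production goes in M[Y, 'c']
Y → f n n: PREDICT = { 'f' }

M[Y, 'c'] = Y → S c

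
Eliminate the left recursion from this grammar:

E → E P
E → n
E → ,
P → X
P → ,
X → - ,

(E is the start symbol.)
E is directly left-recursive. The standard transformation for
  A → A α₁ | ... | A α_m | β₁ | ... | β_n
is
  A  → β₁ A' | ... | β_n A'
  A' → α₁ A' | ... | α_m A' | ε

E → n becomes E → n E'
E → , becomes E → , E'
E → E P becomes E' → P E'
Add E' → ε

Productions for other non-terminals are unchanged:
  P → X
  P → ,
  X → - ,

Resulting grammar:
E → n E'
E → , E'
E' → P E'
E' → ε
P → X
P → ,
X → - ,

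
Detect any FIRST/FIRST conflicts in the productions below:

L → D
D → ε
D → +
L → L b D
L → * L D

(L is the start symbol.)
Yes. L → D / L → L b D on { '+' }; L → L b D / L → '*' L D on { '*' }

A FIRST/FIRST conflict occurs when two productions N → α and N → β for the same non-terminal have FIRST(α) ∩ FIRST(β) ≠ ∅ (with ε ∈ FIRST of a nullable right-hand side, so two nullable alternatives also conflict).

FIRST sets of the non-terminals at (or reachable through a nullable prefix from) the front of some alternative:
  FIRST(D) = { '+', ε }
  FIRST(L) = { '*', '+', 'b', ε }

Productions for L:
  L → D: FIRST = { '+', ε }
  L → L b D: FIRST = { '*', '+', 'b' }
  L → * L D: FIRST = { '*' }
Productions for D:
  D → ε: FIRST = { ε }
  D → +: FIRST = { '+' }

Conflict for L: L → D and L → L b D
  Overlap: { '+' }
Conflict for L: L → L b D and L → * L D
  Overlap: { '*' }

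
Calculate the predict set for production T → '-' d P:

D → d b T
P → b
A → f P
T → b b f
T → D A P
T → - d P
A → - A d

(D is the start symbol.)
{ '-' }

PREDICT(T → '-' d P) = (FIRST(RHS) \ {ε}) ∪ (FOLLOW(T) if ε ∈ FIRST(RHS), i.e. RHS ⇒* ε)
FIRST('-' d P) = { '-' }
ε ∉ FIRST('-' d P), so FOLLOW(T) is not added.
PREDICT(T → '-' d P) = { '-' }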